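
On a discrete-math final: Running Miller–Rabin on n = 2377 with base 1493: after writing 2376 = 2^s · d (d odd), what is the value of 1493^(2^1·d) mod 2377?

n − 1 = 2376 = 2^3 · 297, so s = 3 and d = 297.
x_0 = 1493^297 mod 2377 = 1.
x_1 = 1^2 mod 2377 = 1.

1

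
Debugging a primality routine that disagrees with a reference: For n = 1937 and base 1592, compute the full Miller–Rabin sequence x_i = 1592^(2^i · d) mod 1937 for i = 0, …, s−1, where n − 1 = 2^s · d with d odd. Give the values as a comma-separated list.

n − 1 = 1936 = 2^4 · 121, so s = 4 and d = 121.
x_0 = 1592^121 mod 1937 = 331.
x_1 = 331^2 mod 1937 = 1089.
x_2 = 1089^2 mod 1937 = 477.
x_3 = 477^2 mod 1937 = 900.

331, 1089, 477, 900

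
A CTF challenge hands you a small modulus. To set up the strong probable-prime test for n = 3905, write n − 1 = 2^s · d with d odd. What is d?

Halving: 3904 → 1952 → 976 → 488 → 244 → 122 → 61; 61 is odd.
So 3904 = 2^6 · 61.

61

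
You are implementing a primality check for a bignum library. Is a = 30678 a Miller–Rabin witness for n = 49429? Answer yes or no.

n − 1 = 49428 = 2^2 · 12357, so s = 2 and d = 12357.
x_0 = 30678^12357 mod 49429 = 49428.
x_0 = 49428 ≡ −1, so 30678 is not a witness.

no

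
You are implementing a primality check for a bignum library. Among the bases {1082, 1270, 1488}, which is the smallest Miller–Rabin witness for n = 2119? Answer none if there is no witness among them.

n − 1 = 2118 = 2^1 · 1059, so s = 1 and d = 1059.
Base 1082: x_0 = 1082^1059 mod 2119 = 1. x_0 = 1, so 1082 is not a witness.
Base 1270: x_0 = 1270^1059 mod 2119 = 1678. x_0 ∉ {1, 2118} and s = 1, so 1270 is a Miller–Rabin witness and 2119 is composite.
Base 1488: x_0 = 1488^1059 mod 2119 = 411. x_0 ∉ {1, 2118} and s = 1, so 1488 is a Miller–Rabin witness and 2119 is composite.
The smallest witness among the given bases is 1270.

1270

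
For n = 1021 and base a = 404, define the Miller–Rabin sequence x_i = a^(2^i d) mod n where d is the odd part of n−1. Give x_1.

1020

n − 1 = 1020 = 2^2 · 255, so s = 2 and d = 255.
x_0 = 404^255 mod 1021 = 647.
x_1 = 647^2 mod 1021 = 1020.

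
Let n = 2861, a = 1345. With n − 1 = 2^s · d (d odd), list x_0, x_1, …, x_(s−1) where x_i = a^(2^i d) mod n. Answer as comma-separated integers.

1659, 2860

n − 1 = 2860 = 2^2 · 715, so s = 2 and d = 715.
x_0 = 1345^715 mod 2861 = 1659.
x_1 = 1659^2 mod 2861 = 2860.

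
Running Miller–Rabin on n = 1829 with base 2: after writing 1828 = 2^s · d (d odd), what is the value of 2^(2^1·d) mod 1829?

1039

n − 1 = 1828 = 2^2 · 457, so s = 2 and d = 457.
x_0 = 2^457 mod 1829 = 655.
x_1 = 655^2 mod 1829 = 1039.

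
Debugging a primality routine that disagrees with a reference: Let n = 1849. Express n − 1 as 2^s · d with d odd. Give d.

231

Halving: 1848 → 924 → 462 → 231; 231 is odd.
So 1848 = 2^3 · 231.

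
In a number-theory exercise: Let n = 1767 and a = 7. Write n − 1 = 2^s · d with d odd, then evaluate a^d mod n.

n − 1 = 1766 = 2^1 · 883, so s = 1 and d = 883.
7^883 mod 1767 = 577.

577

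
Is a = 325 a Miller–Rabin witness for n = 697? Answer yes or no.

n − 1 = 696 = 2^3 · 87, so s = 3 and d = 87.
Repeated squaring mod 697: 325^1 ≡ 325, 325^2 ≡ 378, 325^4 ≡ 696, 325^8 ≡ 1, 325^16 ≡ 1, 325^32 ≡ 1, 325^64 ≡ 1.
87 = 64 + 16 + 4 + 2 + 1, so 325^87 ≡ 1·1·696·378·325 ≡ 519 (mod 697).
x_0 = 325^87 mod 697 = 519.
x_0 is neither 1 nor 696, so continue squaring.
x_1 = 519^2 mod 697 = 319.
x_2 = 319^2 mod 697 = 696.
x_2 ≡ −1, so 325 is not a witness.

no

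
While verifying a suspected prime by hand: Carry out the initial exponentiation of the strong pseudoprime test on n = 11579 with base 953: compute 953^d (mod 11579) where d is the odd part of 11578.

11578

n − 1 = 11578 = 2^1 · 5789, so s = 1 and d = 5789.
953^5789 mod 11579 = 11578.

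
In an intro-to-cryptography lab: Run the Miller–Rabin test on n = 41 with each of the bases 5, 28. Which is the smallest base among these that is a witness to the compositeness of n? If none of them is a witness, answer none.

none

n − 1 = 40 = 2^3 · 5, so s = 3 and d = 5.
Base 5: x_0 = 5^5 mod 41 = 9. x_0 is neither 1 nor 40, so continue squaring. x_1 = 9^2 mod 41 = 40. x_1 ≡ −1, so 5 is not a witness.
Base 28: x_0 = 28^5 mod 41 = 3. x_0 is neither 1 nor 40, so continue squaring. x_1 = 3^2 mod 41 = 9. x_2 = 9^2 mod 41 = 40. x_2 ≡ −1, so 28 is not a witness.
No listed base is a witness for 41.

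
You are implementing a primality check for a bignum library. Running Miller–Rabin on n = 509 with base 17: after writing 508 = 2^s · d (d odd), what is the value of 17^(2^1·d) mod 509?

n − 1 = 508 = 2^2 · 127, so s = 2 and d = 127.
x_0 = 17^127 mod 509 = 1.
x_1 = 1^2 mod 509 = 1.

1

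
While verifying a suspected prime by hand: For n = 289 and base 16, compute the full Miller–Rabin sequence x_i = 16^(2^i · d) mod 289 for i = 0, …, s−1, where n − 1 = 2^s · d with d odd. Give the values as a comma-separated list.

n − 1 = 288 = 2^5 · 9, so s = 5 and d = 9.
x_0 = 16^9 mod 289 = 152.
x_1 = 152^2 mod 289 = 273.
x_2 = 273^2 mod 289 = 256.
x_3 = 256^2 mod 289 = 222.
x_4 = 222^2 mod 289 = 154.

152, 273, 256, 222, 154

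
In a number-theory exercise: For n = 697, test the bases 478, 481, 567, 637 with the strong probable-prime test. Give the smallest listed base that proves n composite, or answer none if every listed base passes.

n − 1 = 696 = 2^3 · 87, so s = 3 and d = 87.
Base 478: x_0 = 478^87 mod 697 = 366. x_0 is neither 1 nor 696, so continue squaring. x_1 = 366^2 mod 697 = 132. x_2 = 132^2 mod 697 = 696. x_2 ≡ −1, so 478 is not a witness.
Base 481: x_0 = 481^87 mod 697 = 129. x_0 is neither 1 nor 696, so continue squaring. x_1 = 129^2 mod 697 = 610. x_2 = 610^2 mod 697 = 599. Reached i = s−1 = 2 without hitting −1: 481 is a Miller–Rabin witness and 697 is composite.
Base 567: x_0 = 567^87 mod 697 = 65. x_0 is neither 1 nor 696, so continue squaring. x_1 = 65^2 mod 697 = 43. x_2 = 43^2 mod 697 = 455. Reached i = s−1 = 2 without hitting −1: 567 is a Miller–Rabin witness and 697 is composite.
Base 637: x_0 = 637^87 mod 697 = 134. x_0 is neither 1 nor 696, so continue squaring. x_1 = 134^2 mod 697 = 531. x_2 = 531^2 mod 697 = 373. Reached i = s−1 = 2 without hitting −1: 637 is a Miller–Rabin witness and 697 is composite.
The smallest witness among the given bases is 481.

481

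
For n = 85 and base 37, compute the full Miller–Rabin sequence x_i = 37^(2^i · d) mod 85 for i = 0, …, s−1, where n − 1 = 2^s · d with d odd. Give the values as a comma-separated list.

n − 1 = 84 = 2^2 · 21, so s = 2 and d = 21.
x_0 = 37^21 mod 85 = 22.
x_1 = 22^2 mod 85 = 59.

22, 59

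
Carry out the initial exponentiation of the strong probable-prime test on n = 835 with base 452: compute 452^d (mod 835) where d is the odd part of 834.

772

n − 1 = 834 = 2^1 · 417, so s = 1 and d = 417.
452^417 mod 835 = 772.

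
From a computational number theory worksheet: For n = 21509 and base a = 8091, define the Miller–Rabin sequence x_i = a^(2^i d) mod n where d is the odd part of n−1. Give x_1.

20216

n − 1 = 21508 = 2^2 · 5377, so s = 2 and d = 5377.
Repeated squaring mod 21509: 8091^1 ≡ 8091, 8091^2 ≡ 12394, 8091^4 ≡ 15467, 8091^8 ≡ 4991, 8091^16 ≡ 2659, 8091^32 ≡ 15329, 8091^64 ≡ 13925, 8091^128 ≡ 1990, 8091^256 ≡ 2444, 8091^512 ≡ 15143, 8091^1024 ≡ 3000, 8091^2048 ≡ 9238, 8091^4096 ≡ 14441.
5377 = 4096 + 1024 + 256 + 1, so 8091^5377 ≡ 14441·3000·2444·8091 ≡ 16876 (mod 21509).
x_0 = 16876.
x_1 = 16876^2 mod 21509 = 20216.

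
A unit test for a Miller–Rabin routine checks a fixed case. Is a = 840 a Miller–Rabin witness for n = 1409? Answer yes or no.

n − 1 = 1408 = 2^7 · 11, so s = 7 and d = 11.
x_0 = 840^11 mod 1409 = 807.
x_0 is neither 1 nor 1408, so continue squaring.
x_1 = 807^2 mod 1409 = 291.
x_2 = 291^2 mod 1409 = 141.
x_3 = 141^2 mod 1409 = 155.
x_4 = 155^2 mod 1409 = 72.
x_5 = 72^2 mod 1409 = 957.
x_6 = 957^2 mod 1409 = 1408.
x_6 ≡ −1, so 840 is not a witness.

no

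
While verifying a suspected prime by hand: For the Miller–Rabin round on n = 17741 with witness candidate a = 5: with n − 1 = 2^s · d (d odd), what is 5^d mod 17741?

11153

n − 1 = 17740 = 2^2 · 4435, so s = 2 and d = 4435.
5^4435 mod 17741 = 11153.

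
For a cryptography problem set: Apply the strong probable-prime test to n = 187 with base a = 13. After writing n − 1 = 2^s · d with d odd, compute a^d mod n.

30

n − 1 = 186 = 2^1 · 93, so s = 1 and d = 93.
By repeated squaring, 13^93 ≡ 30 (mod 187).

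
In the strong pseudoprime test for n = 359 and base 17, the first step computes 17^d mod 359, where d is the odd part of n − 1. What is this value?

1

n − 1 = 358 = 2^1 · 179, so s = 1 and d = 179.
17^179 mod 359 = 1.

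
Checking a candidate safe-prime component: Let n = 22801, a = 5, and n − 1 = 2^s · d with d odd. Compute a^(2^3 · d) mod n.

1964

n − 1 = 22800 = 2^4 · 1425, so s = 4 and d = 1425.
x_0 = 5^1425 mod 22801 = 14497.
x_1 = 14497^2 mod 22801 = 6192.
x_2 = 6192^2 mod 22801 = 12383.
x_3 = 12383^2 mod 22801 = 1964.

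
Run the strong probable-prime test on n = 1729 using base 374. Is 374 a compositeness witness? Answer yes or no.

n − 1 = 1728 = 2^6 · 27, so s = 6 and d = 27.
x_0 = 374^27 mod 1729 = 1728.
x_0 = 1728 ≡ −1, so 374 is not a witness.

no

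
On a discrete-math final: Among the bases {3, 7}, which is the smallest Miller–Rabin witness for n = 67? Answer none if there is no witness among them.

n − 1 = 66 = 2^1 · 33, so s = 1 and d = 33.
Base 3: x_0 = 3^33 mod 67 = 66. x_0 = 66 ≡ −1, so 3 is not a witness.
Base 7: x_0 = 7^33 mod 67 = 66. x_0 = 66 ≡ −1, so 7 is not a witness.
No listed base is a witness for 67.

none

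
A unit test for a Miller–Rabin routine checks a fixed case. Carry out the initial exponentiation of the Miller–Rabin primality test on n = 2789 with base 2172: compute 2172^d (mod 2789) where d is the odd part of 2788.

2788

n − 1 = 2788 = 2^2 · 697, so s = 2 and d = 697.
Repeated squaring mod 2789: 2172^1 ≡ 2172, 2172^2 ≡ 1385, 2172^4 ≡ 2182, 2172^8 ≡ 301, 2172^16 ≡ 1353, 2172^32 ≡ 1025, 2172^64 ≡ 1961, 2172^128 ≡ 2279, 2172^256 ≡ 723, 2172^512 ≡ 1186.
697 = 512 + 128 + 32 + 16 + 8 + 1, so 2172^697 ≡ 1186·2279·1025·1353·301·2172 ≡ 2788 (mod 2789).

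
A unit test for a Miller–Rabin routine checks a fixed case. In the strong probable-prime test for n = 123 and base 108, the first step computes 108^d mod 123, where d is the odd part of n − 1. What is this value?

n − 1 = 122 = 2^1 · 61, so s = 1 and d = 61.
108^61 mod 123 = 15.

15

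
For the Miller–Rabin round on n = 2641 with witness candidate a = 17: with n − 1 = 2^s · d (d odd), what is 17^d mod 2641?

n − 1 = 2640 = 2^4 · 165, so s = 4 and d = 165.
17^165 mod 2641 = 2006.

2006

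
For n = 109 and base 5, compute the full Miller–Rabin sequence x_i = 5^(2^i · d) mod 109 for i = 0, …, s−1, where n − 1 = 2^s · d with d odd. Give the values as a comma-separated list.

1, 1

n − 1 = 108 = 2^2 · 27, so s = 2 and d = 27.
x_0 = 5^27 mod 109 = 1.
x_1 = 1^2 mod 109 = 1.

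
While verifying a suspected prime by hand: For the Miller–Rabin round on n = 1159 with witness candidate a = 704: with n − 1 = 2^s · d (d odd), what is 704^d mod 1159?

n − 1 = 1158 = 2^1 · 579, so s = 1 and d = 579.
704^579 mod 1159 = 647.

647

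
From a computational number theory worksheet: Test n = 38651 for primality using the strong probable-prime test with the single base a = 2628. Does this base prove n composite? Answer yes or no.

n − 1 = 38650 = 2^1 · 19325, so s = 1 and d = 19325.
x_0 = 2628^19325 mod 38651 = 38650.
x_0 = 38650 ≡ −1, so 2628 is not a witness.

no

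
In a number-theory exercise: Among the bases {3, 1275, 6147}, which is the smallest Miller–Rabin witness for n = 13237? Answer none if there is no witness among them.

3

n − 1 = 13236 = 2^2 · 3309, so s = 2 and d = 3309.
Base 3: x_0 = 3^3309 mod 13237 = 6446. x_0 is neither 1 nor 13236, so continue squaring. x_1 = 6446^2 mod 13237 = 13210. Reached i = s−1 = 1 without hitting −1: 3 is a Miller–Rabin witness and 13237 is composite.
Base 1275: x_0 = 1275^3309 mod 13237 = 8471. x_0 is neither 1 nor 13236, so continue squaring. x_1 = 8471^2 mod 13237 = 64. Reached i = s−1 = 1 without hitting −1: 1275 is a Miller–Rabin witness and 13237 is composite.
Base 6147: x_0 = 6147^3309 mod 13237 = 1709. x_0 is neither 1 nor 13236, so continue squaring. x_1 = 1709^2 mod 13237 = 8541. Reached i = s−1 = 1 without hitting −1: 6147 is a Miller–Rabin witness and 13237 is composite.
The smallest witness among the given bases is 3.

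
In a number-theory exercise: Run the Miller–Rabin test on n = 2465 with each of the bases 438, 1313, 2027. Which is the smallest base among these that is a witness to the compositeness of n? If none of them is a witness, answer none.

none

n − 1 = 2464 = 2^5 · 77, so s = 5 and d = 77.
Base 438: x_0 = 438^77 mod 2465 = 2308. x_0 is neither 1 nor 2464, so continue squaring. x_1 = 2308^2 mod 2465 = 2464. x_1 ≡ −1, so 438 is not a witness.
Base 1313: x_0 = 1313^77 mod 2465 = 1143. x_0 is neither 1 nor 2464, so continue squaring. x_1 = 1143^2 mod 2465 = 2464. x_1 ≡ −1, so 1313 is not a witness.
Base 2027: x_0 = 2027^77 mod 2465 = 157. x_0 is neither 1 nor 2464, so continue squaring. x_1 = 157^2 mod 2465 = 2464. x_1 ≡ −1, so 2027 is not a witness.
No listed base is a witness for 2465.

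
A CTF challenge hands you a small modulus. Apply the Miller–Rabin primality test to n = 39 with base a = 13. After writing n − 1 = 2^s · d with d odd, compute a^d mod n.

13

n − 1 = 38 = 2^1 · 19, so s = 1 and d = 19.
Repeated squaring mod 39: 13^1 ≡ 13, 13^2 ≡ 13, 13^4 ≡ 13, 13^8 ≡ 13, 13^16 ≡ 13.
19 = 16 + 2 + 1, so 13^19 ≡ 13·13·13 ≡ 13 (mod 39).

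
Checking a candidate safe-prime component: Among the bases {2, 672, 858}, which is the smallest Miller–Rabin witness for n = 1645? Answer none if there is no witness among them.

2

n − 1 = 1644 = 2^2 · 411, so s = 2 and d = 411.
Base 2: x_0 = 2^411 mod 1645 = 288. x_0 is neither 1 nor 1644, so continue squaring. x_1 = 288^2 mod 1645 = 694. Reached i = s−1 = 1 without hitting −1: 2 is a Miller–Rabin witness and 1645 is composite.
Base 672: x_0 = 672^411 mod 1645 = 833. x_0 is neither 1 nor 1644, so continue squaring. x_1 = 833^2 mod 1645 = 1344. Reached i = s−1 = 1 without hitting −1: 672 is a Miller–Rabin witness and 1645 is composite.
Base 858: x_0 = 858^411 mod 1645 = 722. x_0 is neither 1 nor 1644, so continue squaring. x_1 = 722^2 mod 1645 = 1464. Reached i = s−1 = 1 without hitting −1: 858 is a Miller–Rabin witness and 1645 is composite.
The smallest witness among the given bases is 2.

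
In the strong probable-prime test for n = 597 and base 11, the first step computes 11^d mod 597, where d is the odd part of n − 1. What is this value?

n − 1 = 596 = 2^2 · 149, so s = 2 and d = 149.
Repeated squaring mod 597: 11^1 ≡ 11, 11^2 ≡ 121, 11^4 ≡ 313, 11^8 ≡ 61, 11^16 ≡ 139, 11^32 ≡ 217, 11^64 ≡ 523, 11^128 ≡ 103.
149 = 128 + 16 + 4 + 1, so 11^149 ≡ 103·139·313·11 ≡ 335 (mod 597).

335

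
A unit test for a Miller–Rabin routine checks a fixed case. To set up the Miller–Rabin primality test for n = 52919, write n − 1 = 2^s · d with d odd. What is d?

26459

Halving: 52918 → 26459; 26459 is odd.
So 52918 = 2^1 · 26459.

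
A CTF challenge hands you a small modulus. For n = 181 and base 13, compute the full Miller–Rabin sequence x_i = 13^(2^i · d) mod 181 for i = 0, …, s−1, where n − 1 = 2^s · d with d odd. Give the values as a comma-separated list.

n − 1 = 180 = 2^2 · 45, so s = 2 and d = 45.
x_0 = 13^45 mod 181 = 1.
x_1 = 1^2 mod 181 = 1.

1, 1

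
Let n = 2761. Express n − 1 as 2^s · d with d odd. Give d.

Halving: 2760 → 1380 → 690 → 345; 345 is odd.
So 2760 = 2^3 · 345.

345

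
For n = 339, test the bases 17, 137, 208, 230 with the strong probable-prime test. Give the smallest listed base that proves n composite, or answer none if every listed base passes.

17

n − 1 = 338 = 2^1 · 169, so s = 1 and d = 169.
Base 17: x_0 = 17^169 mod 339 = 209. x_0 ∉ {1, 338} and s = 1, so 17 is a Miller–Rabin witness and 339 is composite.
Base 137: x_0 = 137^169 mod 339 = 89. x_0 ∉ {1, 338} and s = 1, so 137 is a Miller–Rabin witness and 339 is composite.
Base 208: x_0 = 208^169 mod 339 = 208. x_0 ∉ {1, 338} and s = 1, so 208 is a Miller–Rabin witness and 339 is composite.
Base 230: x_0 = 230^169 mod 339 = 230. x_0 ∉ {1, 338} and s = 1, so 230 is a Miller–Rabin witness and 339 is composite.
The smallest witness among the given bases is 17.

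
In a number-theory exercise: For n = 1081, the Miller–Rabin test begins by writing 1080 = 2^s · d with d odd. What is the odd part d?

135

Halving: 1080 → 540 → 270 → 135; 135 is odd.
So 1080 = 2^3 · 135.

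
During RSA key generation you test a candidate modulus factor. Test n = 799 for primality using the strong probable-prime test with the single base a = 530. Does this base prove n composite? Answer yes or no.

n − 1 = 798 = 2^1 · 399, so s = 1 and d = 399.
x_0 = 530^399 mod 799 = 57.
x_0 ∉ {1, 798} and s = 1, so 530 is a Miller–Rabin witness and 799 is composite.

yes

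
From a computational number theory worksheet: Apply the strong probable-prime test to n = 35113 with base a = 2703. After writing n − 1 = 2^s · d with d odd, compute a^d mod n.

1013

n − 1 = 35112 = 2^3 · 4389, so s = 3 and d = 4389.
2703^4389 mod 35113 = 1013.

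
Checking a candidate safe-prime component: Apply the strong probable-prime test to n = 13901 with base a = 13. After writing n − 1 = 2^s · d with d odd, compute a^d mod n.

1

n − 1 = 13900 = 2^2 · 3475, so s = 2 and d = 3475.
Repeated squaring mod 13901: 13^1 ≡ 13, 13^2 ≡ 169, 13^4 ≡ 759, 13^8 ≡ 6140, 13^16 ≡ 88, 13^32 ≡ 7744, 13^64 ≡ 622, 13^128 ≡ 11557, 13^256 ≡ 3441, 13^512 ≡ 10730, 13^1024 ≡ 4818, 13^2048 ≡ 12355.
3475 = 2048 + 1024 + 256 + 128 + 16 + 2 + 1, so 13^3475 ≡ 12355·4818·3441·11557·88·169·13 ≡ 1 (mod 13901).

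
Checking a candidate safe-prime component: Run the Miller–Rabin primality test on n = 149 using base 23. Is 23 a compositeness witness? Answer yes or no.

n − 1 = 148 = 2^2 · 37, so s = 2 and d = 37.
x_0 = 23^37 mod 149 = 44.
x_0 is neither 1 nor 148, so continue squaring.
x_1 = 44^2 mod 149 = 148.
x_1 ≡ −1, so 23 is not a witness.

no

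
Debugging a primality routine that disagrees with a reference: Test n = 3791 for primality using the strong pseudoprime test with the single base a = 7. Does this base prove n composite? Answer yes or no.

n − 1 = 3790 = 2^1 · 1895, so s = 1 and d = 1895.
x_0 = 7^1895 mod 3791 = 2035.
x_0 ∉ {1, 3790} and s = 1, so 7 is a Miller–Rabin witness and 3791 is composite.

yes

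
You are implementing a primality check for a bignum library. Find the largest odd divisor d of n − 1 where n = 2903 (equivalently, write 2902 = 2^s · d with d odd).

Halving: 2902 → 1451; 1451 is odd.
So 2902 = 2^1 · 1451.

1451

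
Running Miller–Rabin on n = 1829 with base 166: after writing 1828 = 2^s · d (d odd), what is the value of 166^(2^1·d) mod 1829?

n − 1 = 1828 = 2^2 · 457, so s = 2 and d = 457.
x_0 = 166^457 mod 1829 = 1563.
x_1 = 1563^2 mod 1829 = 1254.

1254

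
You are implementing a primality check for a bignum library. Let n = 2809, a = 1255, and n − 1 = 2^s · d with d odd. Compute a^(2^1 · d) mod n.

54

n − 1 = 2808 = 2^3 · 351, so s = 3 and d = 351.
x_0 = 1255^351 mod 2809 = 1432.
x_1 = 1432^2 mod 2809 = 54.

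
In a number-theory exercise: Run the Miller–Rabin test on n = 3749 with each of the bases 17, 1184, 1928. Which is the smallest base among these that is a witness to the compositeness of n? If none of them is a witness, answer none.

n − 1 = 3748 = 2^2 · 937, so s = 2 and d = 937.
Base 17: x_0 = 17^937 mod 3749 = 953. x_0 is neither 1 nor 3748, so continue squaring. x_1 = 953^2 mod 3749 = 951. Reached i = s−1 = 1 without hitting −1: 17 is a Miller–Rabin witness and 3749 is composite.
Base 1184: x_0 = 1184^937 mod 3749 = 2271. x_0 is neither 1 nor 3748, so continue squaring. x_1 = 2271^2 mod 3749 = 2566. Reached i = s−1 = 1 without hitting −1: 1184 is a Miller–Rabin witness and 3749 is composite.
Base 1928: x_0 = 1928^937 mod 3749 = 674. x_0 is neither 1 nor 3748, so continue squaring. x_1 = 674^2 mod 3749 = 647. Reached i = s−1 = 1 without hitting −1: 1928 is a Miller–Rabin witness and 3749 is composite.
The smallest witness among the given bases is 17.

17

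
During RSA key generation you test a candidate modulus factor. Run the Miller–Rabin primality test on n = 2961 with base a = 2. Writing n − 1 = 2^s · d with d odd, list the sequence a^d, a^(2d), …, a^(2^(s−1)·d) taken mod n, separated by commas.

284, 709, 2272, 961

n − 1 = 2960 = 2^4 · 185, so s = 4 and d = 185.
x_0 = 2^185 mod 2961 = 284.
x_1 = 284^2 mod 2961 = 709.
x_2 = 709^2 mod 2961 = 2272.
x_3 = 2272^2 mod 2961 = 961.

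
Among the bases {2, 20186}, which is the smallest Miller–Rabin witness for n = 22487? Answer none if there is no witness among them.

2

n − 1 = 22486 = 2^1 · 11243, so s = 1 and d = 11243.
Base 2: x_0 = 2^11243 mod 22487 = 4066. x_0 ∉ {1, 22486} and s = 1, so 2 is a Miller–Rabin witness and 22487 is composite.
Base 20186: x_0 = 20186^11243 mod 22487 = 163. x_0 ∉ {1, 22486} and s = 1, so 20186 is a Miller–Rabin witness and 22487 is composite.
The smallest witness among the given bases is 2.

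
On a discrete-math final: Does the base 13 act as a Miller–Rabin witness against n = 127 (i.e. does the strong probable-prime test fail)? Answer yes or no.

n − 1 = 126 = 2^1 · 63, so s = 1 and d = 63.
x_0 = 13^63 mod 127 = 1.
x_0 = 1, so 13 is not a witness.

no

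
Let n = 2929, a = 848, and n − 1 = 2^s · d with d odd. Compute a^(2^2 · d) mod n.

n − 1 = 2928 = 2^4 · 183, so s = 4 and d = 183.
x_0 = 848^183 mod 2929 = 1486.
x_1 = 1486^2 mod 2929 = 2659.
x_2 = 2659^2 mod 2929 = 2604.

2604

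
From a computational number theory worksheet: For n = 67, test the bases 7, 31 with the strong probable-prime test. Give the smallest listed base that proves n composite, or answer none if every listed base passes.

none

n − 1 = 66 = 2^1 · 33, so s = 1 and d = 33.
Base 7: x_0 = 7^33 mod 67 = 66. x_0 = 66 ≡ −1, so 7 is not a witness.
Base 31: x_0 = 31^33 mod 67 = 66. x_0 = 66 ≡ −1, so 31 is not a witness.
No listed base is a witness for 67.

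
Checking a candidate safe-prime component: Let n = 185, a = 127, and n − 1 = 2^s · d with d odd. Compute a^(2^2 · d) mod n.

n − 1 = 184 = 2^3 · 23, so s = 3 and d = 23.
x_0 = 127^23 mod 185 = 33.
x_1 = 33^2 mod 185 = 164.
x_2 = 164^2 mod 185 = 71.

71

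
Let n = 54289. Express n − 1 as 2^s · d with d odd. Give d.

Halving: 54288 → 27144 → 13572 → 6786 → 3393; 3393 is odd.
So 54288 = 2^4 · 3393.

3393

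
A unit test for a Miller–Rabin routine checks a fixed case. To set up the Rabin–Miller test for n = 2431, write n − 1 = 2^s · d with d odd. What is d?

Halving: 2430 → 1215; 1215 is odd.
So 2430 = 2^1 · 1215.

1215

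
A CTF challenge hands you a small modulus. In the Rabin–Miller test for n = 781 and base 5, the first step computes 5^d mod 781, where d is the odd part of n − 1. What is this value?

1

n − 1 = 780 = 2^2 · 195, so s = 2 and d = 195.
Repeated squaring mod 781: 5^1 ≡ 5, 5^2 ≡ 25, 5^4 ≡ 625, 5^8 ≡ 125, 5^16 ≡ 5, 5^32 ≡ 25, 5^64 ≡ 625, 5^128 ≡ 125.
195 = 128 + 64 + 2 + 1, so 5^195 ≡ 125·625·25·5 ≡ 1 (mod 781).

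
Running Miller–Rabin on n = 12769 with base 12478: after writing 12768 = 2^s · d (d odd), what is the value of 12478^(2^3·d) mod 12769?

6666

n − 1 = 12768 = 2^5 · 399, so s = 5 and d = 399.
x_0 = 12478^399 mod 12769 = 6740.
x_1 = 6740^2 mod 12769 = 8267.
x_2 = 8267^2 mod 12769 = 3601.
x_3 = 3601^2 mod 12769 = 6666.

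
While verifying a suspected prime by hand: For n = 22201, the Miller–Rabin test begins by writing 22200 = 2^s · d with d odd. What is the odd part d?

Halving: 22200 → 11100 → 5550 → 2775; 2775 is odd.
So 22200 = 2^3 · 2775.

2775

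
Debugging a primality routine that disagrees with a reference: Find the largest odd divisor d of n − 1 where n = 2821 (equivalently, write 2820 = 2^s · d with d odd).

Halving: 2820 → 1410 → 705; 705 is odd.
So 2820 = 2^2 · 705.

705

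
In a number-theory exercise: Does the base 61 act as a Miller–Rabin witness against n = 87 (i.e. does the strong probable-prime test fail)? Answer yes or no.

n − 1 = 86 = 2^1 · 43, so s = 1 and d = 43.
x_0 = 61^43 mod 87 = 55.
x_0 ∉ {1, 86} and s = 1, so 61 is a Miller–Rabin witness and 87 is composite.

yes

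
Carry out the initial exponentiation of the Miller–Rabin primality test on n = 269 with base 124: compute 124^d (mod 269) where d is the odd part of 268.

n − 1 = 268 = 2^2 · 67, so s = 2 and d = 67.
Repeated squaring mod 269: 124^1 ≡ 124, 124^2 ≡ 43, 124^4 ≡ 235, 124^8 ≡ 80, 124^16 ≡ 213, 124^32 ≡ 177, 124^64 ≡ 125.
67 = 64 + 2 + 1, so 124^67 ≡ 125·43·124 ≡ 187 (mod 269).

187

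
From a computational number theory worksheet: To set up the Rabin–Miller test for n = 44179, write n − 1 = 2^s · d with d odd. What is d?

22089

Halving: 44178 → 22089; 22089 is odd.
So 44178 = 2^1 · 22089.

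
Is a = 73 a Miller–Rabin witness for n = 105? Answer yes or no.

yes

n − 1 = 104 = 2^3 · 13, so s = 3 and d = 13.
Repeated squaring mod 105: 73^1 ≡ 73, 73^2 ≡ 79, 73^4 ≡ 46, 73^8 ≡ 16.
13 = 8 + 4 + 1, so 73^13 ≡ 16·46·73 ≡ 73 (mod 105).
x_0 = 73^13 mod 105 = 73.
x_0 is neither 1 nor 104, so continue squaring.
x_1 = 73^2 mod 105 = 79.
x_2 = 79^2 mod 105 = 46.
Reached i = s−1 = 2 without hitting −1: 73 is a Miller–Rabin witness and 105 is composite.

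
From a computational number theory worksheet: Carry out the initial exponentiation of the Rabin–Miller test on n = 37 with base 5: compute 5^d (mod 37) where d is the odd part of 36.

6

n − 1 = 36 = 2^2 · 9, so s = 2 and d = 9.
5^9 mod 37 = 6.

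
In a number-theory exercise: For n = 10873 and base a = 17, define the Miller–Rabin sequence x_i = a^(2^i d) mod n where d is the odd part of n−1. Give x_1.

n − 1 = 10872 = 2^3 · 1359, so s = 3 and d = 1359.
Repeated squaring mod 10873: 17^1 ≡ 17, 17^2 ≡ 289, 17^4 ≡ 7410, 17^8 ≡ 10323, 17^16 ≡ 8929, 17^32 ≡ 6205, 17^64 ≡ 732, 17^128 ≡ 3047, 17^256 ≡ 9540, 17^512 ≡ 4590, 17^1024 ≡ 7099.
1359 = 1024 + 256 + 64 + 8 + 4 + 2 + 1, so 17^1359 ≡ 7099·9540·732·10323·7410·289·17 ≡ 5236 (mod 10873).
x_0 = 5236.
x_1 = 5236^2 mod 10873 = 4863.

4863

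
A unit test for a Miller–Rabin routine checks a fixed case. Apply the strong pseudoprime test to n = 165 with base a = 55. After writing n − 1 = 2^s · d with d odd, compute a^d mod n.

55

n − 1 = 164 = 2^2 · 41, so s = 2 and d = 41.
55^41 mod 165 = 55.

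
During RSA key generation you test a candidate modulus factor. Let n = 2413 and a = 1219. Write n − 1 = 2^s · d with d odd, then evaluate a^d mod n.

n − 1 = 2412 = 2^2 · 603, so s = 2 and d = 603.
By repeated squaring, 1219^603 ≡ 512 (mod 2413).

512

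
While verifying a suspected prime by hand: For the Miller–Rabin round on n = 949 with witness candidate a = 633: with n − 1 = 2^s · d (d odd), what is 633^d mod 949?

n − 1 = 948 = 2^2 · 237, so s = 2 and d = 237.
By repeated squaring, 633^237 ≡ 27 (mod 949).

27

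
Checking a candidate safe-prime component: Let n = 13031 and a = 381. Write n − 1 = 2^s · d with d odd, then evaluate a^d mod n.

n − 1 = 13030 = 2^1 · 6515, so s = 1 and d = 6515.
381^6515 mod 13031 = 1192.

1192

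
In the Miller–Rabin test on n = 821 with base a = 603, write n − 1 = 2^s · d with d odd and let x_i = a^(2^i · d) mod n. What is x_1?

1

n − 1 = 820 = 2^2 · 205, so s = 2 and d = 205.
x_0 = 603^205 mod 821 = 1.
x_1 = 1^2 mod 821 = 1.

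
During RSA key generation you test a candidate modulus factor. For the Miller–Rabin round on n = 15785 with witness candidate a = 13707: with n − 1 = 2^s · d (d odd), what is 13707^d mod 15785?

n − 1 = 15784 = 2^3 · 1973, so s = 3 and d = 1973.
By repeated squaring, 13707^1973 ≡ 15632 (mod 15785).

15632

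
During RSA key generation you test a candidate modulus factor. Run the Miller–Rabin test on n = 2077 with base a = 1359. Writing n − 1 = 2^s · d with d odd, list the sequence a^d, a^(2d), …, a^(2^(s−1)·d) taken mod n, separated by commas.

1766, 1179

n − 1 = 2076 = 2^2 · 519, so s = 2 and d = 519.
x_0 = 1359^519 mod 2077 = 1766.
x_1 = 1766^2 mod 2077 = 1179.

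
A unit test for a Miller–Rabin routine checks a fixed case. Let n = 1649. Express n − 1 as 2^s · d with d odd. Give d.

103

Halving: 1648 → 824 → 412 → 206 → 103; 103 is odd.
So 1648 = 2^4 · 103.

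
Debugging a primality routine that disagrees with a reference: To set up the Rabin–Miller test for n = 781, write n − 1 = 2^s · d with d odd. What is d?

Halving: 780 → 390 → 195; 195 is odd.
So 780 = 2^2 · 195.

195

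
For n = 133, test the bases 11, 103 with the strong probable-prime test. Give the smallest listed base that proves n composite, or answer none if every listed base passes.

none

n − 1 = 132 = 2^2 · 33, so s = 2 and d = 33.
Base 11: x_0 = 11^33 mod 133 = 1. x_0 = 1, so 11 is not a witness.
Base 103: x_0 = 103^33 mod 133 = 132. x_0 = 132 ≡ −1, so 103 is not a witness.
No listed base is a witness for 133.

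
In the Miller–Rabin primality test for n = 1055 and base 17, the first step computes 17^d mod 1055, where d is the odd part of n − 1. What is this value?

133

n − 1 = 1054 = 2^1 · 527, so s = 1 and d = 527.
Repeated squaring mod 1055: 17^1 ≡ 17, 17^2 ≡ 289, 17^4 ≡ 176, 17^8 ≡ 381, 17^16 ≡ 626, 17^32 ≡ 471, 17^64 ≡ 291, 17^128 ≡ 281, 17^256 ≡ 891, 17^512 ≡ 521.
527 = 512 + 8 + 4 + 2 + 1, so 17^527 ≡ 521·381·176·289·17 ≡ 133 (mod 1055).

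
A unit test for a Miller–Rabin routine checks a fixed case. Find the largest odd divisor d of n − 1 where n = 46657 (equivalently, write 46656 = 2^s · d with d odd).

729

Halving: 46656 → 23328 → 11664 → 5832 → 2916 → 1458 → 729; 729 is odd.
So 46656 = 2^6 · 729.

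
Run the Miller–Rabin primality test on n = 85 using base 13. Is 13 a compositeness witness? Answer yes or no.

no

n − 1 = 84 = 2^2 · 21, so s = 2 and d = 21.
x_0 = 13^21 mod 85 = 13.
x_0 is neither 1 nor 84, so continue squaring.
x_1 = 13^2 mod 85 = 84.
x_1 ≡ −1, so 13 is not a witness.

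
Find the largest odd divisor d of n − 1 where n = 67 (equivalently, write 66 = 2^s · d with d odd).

Halving: 66 → 33; 33 is odd.
So 66 = 2^1 · 33.

33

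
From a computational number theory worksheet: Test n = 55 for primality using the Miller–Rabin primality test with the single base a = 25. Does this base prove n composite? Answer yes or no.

yes

n − 1 = 54 = 2^1 · 27, so s = 1 and d = 27.
x_0 = 25^27 mod 55 = 20.
x_0 ∉ {1, 54} and s = 1, so 25 is a Miller–Rabin witness and 55 is composite.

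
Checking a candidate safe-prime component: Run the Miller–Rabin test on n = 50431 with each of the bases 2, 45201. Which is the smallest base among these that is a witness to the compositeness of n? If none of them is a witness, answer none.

n − 1 = 50430 = 2^1 · 25215, so s = 1 and d = 25215.
Base 2: x_0 = 2^25215 mod 50431 = 23111. x_0 ∉ {1, 50430} and s = 1, so 2 is a Miller–Rabin witness and 50431 is composite.
Base 45201: x_0 = 45201^25215 mod 50431 = 46961. x_0 ∉ {1, 50430} and s = 1, so 45201 is a Miller–Rabin witness and 50431 is composite.
The smallest witness among the given bases is 2.

2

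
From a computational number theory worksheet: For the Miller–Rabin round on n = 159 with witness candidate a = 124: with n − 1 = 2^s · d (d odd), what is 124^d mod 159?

88

n − 1 = 158 = 2^1 · 79, so s = 1 and d = 79.
By repeated squaring, 124^79 ≡ 88 (mod 159).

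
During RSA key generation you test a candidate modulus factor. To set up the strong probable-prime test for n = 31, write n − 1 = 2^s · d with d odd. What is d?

15

Halving: 30 → 15; 15 is odd.
So 30 = 2^1 · 15.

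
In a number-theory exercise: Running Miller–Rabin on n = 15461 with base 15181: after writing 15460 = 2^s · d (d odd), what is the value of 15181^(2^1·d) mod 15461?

n − 1 = 15460 = 2^2 · 3865, so s = 2 and d = 3865.
x_0 = 15181^3865 mod 15461 = 15460.
x_1 = 15460^2 mod 15461 = 1.

1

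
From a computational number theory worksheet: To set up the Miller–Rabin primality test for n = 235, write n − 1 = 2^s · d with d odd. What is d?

117

Halving: 234 → 117; 117 is odd.
So 234 = 2^1 · 117.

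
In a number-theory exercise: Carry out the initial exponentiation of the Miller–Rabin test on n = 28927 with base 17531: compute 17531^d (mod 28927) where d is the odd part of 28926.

28926

n − 1 = 28926 = 2^1 · 14463, so s = 1 and d = 14463.
By repeated squaring, 17531^14463 ≡ 28926 (mod 28927).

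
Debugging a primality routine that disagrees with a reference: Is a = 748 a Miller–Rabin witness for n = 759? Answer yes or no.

n − 1 = 758 = 2^1 · 379, so s = 1 and d = 379.
x_0 = 748^379 mod 759 = 616.
x_0 ∉ {1, 758} and s = 1, so 748 is a Miller–Rabin witness and 759 is composite.

yes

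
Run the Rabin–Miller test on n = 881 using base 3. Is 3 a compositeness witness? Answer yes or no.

n − 1 = 880 = 2^4 · 55, so s = 4 and d = 55.
By repeated squaring, 3^55 ≡ 767 (mod 881).
x_0 = 3^55 mod 881 = 767.
x_0 is neither 1 nor 880, so continue squaring.
x_1 = 767^2 mod 881 = 662.
x_2 = 662^2 mod 881 = 387.
x_3 = 387^2 mod 881 = 880.
x_3 ≡ −1, so 3 is not a witness.

no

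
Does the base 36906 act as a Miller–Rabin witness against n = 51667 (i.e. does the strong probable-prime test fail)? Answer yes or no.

no

n − 1 = 51666 = 2^1 · 25833, so s = 1 and d = 25833.
x_0 = 36906^25833 mod 51667 = 1.
x_0 = 1, so 36906 is not a witness.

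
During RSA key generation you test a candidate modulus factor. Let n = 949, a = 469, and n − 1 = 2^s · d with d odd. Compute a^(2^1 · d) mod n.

170

n − 1 = 948 = 2^2 · 237, so s = 2 and d = 237.
Repeated squaring mod 949: 469^1 ≡ 469, 469^2 ≡ 742, 469^4 ≡ 144, 469^8 ≡ 807, 469^16 ≡ 235, 469^32 ≡ 183, 469^64 ≡ 274, 469^128 ≡ 105.
237 = 128 + 64 + 32 + 8 + 4 + 1, so 469^237 ≡ 105·274·183·807·144·469 ≡ 833 (mod 949).
x_0 = 833.
x_1 = 833^2 mod 949 = 170.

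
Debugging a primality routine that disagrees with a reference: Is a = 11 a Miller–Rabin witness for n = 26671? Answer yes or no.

n − 1 = 26670 = 2^1 · 13335, so s = 1 and d = 13335.
Repeated squaring mod 26671: 11^1 ≡ 11, 11^2 ≡ 121, 11^4 ≡ 14641, 11^8 ≡ 4054, 11^16 ≡ 5580, 11^32 ≡ 11343, 11^64 ≡ 2745, 11^128 ≡ 13803, 11^256 ≡ 11856, 11^512 ≡ 8566, 11^1024 ≡ 4435, 11^2048 ≡ 12698, 11^4096 ≡ 13009, 11^8192 ≡ 6586.
13335 = 8192 + 4096 + 1024 + 16 + 4 + 2 + 1, so 11^13335 ≡ 6586·13009·4435·5580·14641·121·11 ≡ 3257 (mod 26671).
x_0 = 11^13335 mod 26671 = 3257.
x_0 ∉ {1, 26670} and s = 1, so 11 is a Miller–Rabin witness and 26671 is composite.

yes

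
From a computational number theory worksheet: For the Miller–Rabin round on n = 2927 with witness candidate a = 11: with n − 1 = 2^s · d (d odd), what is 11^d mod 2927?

n − 1 = 2926 = 2^1 · 1463, so s = 1 and d = 1463.
11^1463 mod 2927 = 2926.

2926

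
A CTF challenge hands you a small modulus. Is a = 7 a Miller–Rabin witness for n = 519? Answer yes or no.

n − 1 = 518 = 2^1 · 259, so s = 1 and d = 259.
x_0 = 7^259 mod 519 = 166.
x_0 ∉ {1, 518} and s = 1, so 7 is a Miller–Rabin witness and 519 is composite.

yes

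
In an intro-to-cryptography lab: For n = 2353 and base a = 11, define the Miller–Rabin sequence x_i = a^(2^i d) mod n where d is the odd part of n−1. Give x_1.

753

n − 1 = 2352 = 2^4 · 147, so s = 4 and d = 147.
x_0 = 11^147 mod 2353 = 941.
x_1 = 941^2 mod 2353 = 753.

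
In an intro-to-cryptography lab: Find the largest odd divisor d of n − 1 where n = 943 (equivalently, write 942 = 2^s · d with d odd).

Halving: 942 → 471; 471 is odd.
So 942 = 2^1 · 471.

471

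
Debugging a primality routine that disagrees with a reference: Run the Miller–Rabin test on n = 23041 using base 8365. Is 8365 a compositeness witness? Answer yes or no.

no

n − 1 = 23040 = 2^9 · 45, so s = 9 and d = 45.
Repeated squaring mod 23041: 8365^1 ≡ 8365, 8365^2 ≡ 20749, 8365^4 ≡ 22957, 8365^8 ≡ 7056, 8365^16 ≡ 18576, 8365^32 ≡ 5760.
45 = 32 + 8 + 4 + 1, so 8365^45 ≡ 5760·7056·22957·8365 ≡ 1645 (mod 23041).
x_0 = 8365^45 mod 23041 = 1645.
x_0 is neither 1 nor 23040, so continue squaring.
x_1 = 1645^2 mod 23041 = 10228.
x_2 = 10228^2 mod 23041 = 5844.
x_3 = 5844^2 mod 23041 = 5574.
x_4 = 5574^2 mod 23041 = 10208.
x_5 = 10208^2 mod 23041 = 11862.
x_6 = 11862^2 mod 23041 = 18698.
x_7 = 18698^2 mod 23041 = 14111.
x_8 = 14111^2 mod 23041 = 23040.
x_8 ≡ −1, so 8365 is not a witness.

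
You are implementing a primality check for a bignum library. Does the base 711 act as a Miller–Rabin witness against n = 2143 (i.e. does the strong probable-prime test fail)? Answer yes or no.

n − 1 = 2142 = 2^1 · 1071, so s = 1 and d = 1071.
By repeated squaring, 711^1071 ≡ 2142 (mod 2143).
x_0 = 711^1071 mod 2143 = 2142.
x_0 = 2142 ≡ −1, so 711 is not a witness.

no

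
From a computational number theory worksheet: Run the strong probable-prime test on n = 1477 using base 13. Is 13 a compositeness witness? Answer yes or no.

n − 1 = 1476 = 2^2 · 369, so s = 2 and d = 369.
x_0 = 13^369 mod 1477 = 1119.
x_0 is neither 1 nor 1476, so continue squaring.
x_1 = 1119^2 mod 1477 = 1142.
Reached i = s−1 = 1 without hitting −1: 13 is a Miller–Rabin witness and 1477 is composite.

yes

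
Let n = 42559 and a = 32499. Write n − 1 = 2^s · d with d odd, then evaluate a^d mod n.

39158

n − 1 = 42558 = 2^1 · 21279, so s = 1 and d = 21279.
Repeated squaring mod 42559: 32499^1 ≡ 32499, 32499^2 ≡ 40857, 32499^4 ≡ 2792, 32499^8 ≡ 6967, 32499^16 ≡ 21829, 32499^32 ≡ 14677, 32499^64 ≡ 23230, 32499^128 ≡ 27339, 32499^256 ≡ 42322, 32499^512 ≡ 13610, 32499^1024 ≡ 15332, 32499^2048 ≡ 16867, 32499^4096 ≡ 31333, 32499^8192 ≡ 5877, 32499^16384 ≡ 23780.
21279 = 16384 + 4096 + 512 + 256 + 16 + 8 + 4 + 2 + 1, so 32499^21279 ≡ 23780·31333·13610·42322·21829·6967·2792·40857·32499 ≡ 39158 (mod 42559).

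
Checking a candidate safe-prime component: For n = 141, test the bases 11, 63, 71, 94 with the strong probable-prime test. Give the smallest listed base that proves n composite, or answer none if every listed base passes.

11

n − 1 = 140 = 2^2 · 35, so s = 2 and d = 35.
Base 11: x_0 = 11^35 mod 141 = 41. x_0 is neither 1 nor 140, so continue squaring. x_1 = 41^2 mod 141 = 130. Reached i = s−1 = 1 without hitting −1: 11 is a Miller–Rabin witness and 141 is composite.
Base 63: x_0 = 63^35 mod 141 = 51. x_0 is neither 1 nor 140, so continue squaring. x_1 = 51^2 mod 141 = 63. Reached i = s−1 = 1 without hitting −1: 63 is a Miller–Rabin witness and 141 is composite.
Base 71: x_0 = 71^35 mod 141 = 74. x_0 is neither 1 nor 140, so continue squaring. x_1 = 74^2 mod 141 = 118. Reached i = s−1 = 1 without hitting −1: 71 is a Miller–Rabin witness and 141 is composite.
Base 94: x_0 = 94^35 mod 141 = 94. x_0 is neither 1 nor 140, so continue squaring. x_1 = 94^2 mod 141 = 94. Reached i = s−1 = 1 without hitting −1: 94 is a Miller–Rabin witness and 141 is composite.
The smallest witness among the given bases is 11.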